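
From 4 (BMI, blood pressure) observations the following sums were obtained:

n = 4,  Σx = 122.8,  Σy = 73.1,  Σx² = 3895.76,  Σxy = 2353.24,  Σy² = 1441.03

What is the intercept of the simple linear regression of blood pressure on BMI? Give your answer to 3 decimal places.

Sxx = Σx² − (Σx)²/n = 3895.76 − 3769.96 = 125.8
Sxy = Σxy − (Σx)(Σy)/n = 2353.24 − 2244.17 = 109.07
b = Sxy/Sxx = 109.07/125.8 = 0.867011
a = ȳ − b·x̄ = 18.275 − 0.867011·30.7 = -8.342242

-8.342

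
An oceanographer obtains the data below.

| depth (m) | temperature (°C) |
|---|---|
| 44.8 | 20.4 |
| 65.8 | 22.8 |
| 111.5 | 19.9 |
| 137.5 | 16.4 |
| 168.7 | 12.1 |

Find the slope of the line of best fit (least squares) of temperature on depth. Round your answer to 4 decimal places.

-0.0726

n = 5, Σx = 528.3, Σy = 91.6, Σxy = 8929.28, Σx² = 66134.87
Sxx = Σx² − (Σx)²/n = 66134.87 − 55820.178 = 10314.692
Sxy = Σxy − (Σx)(Σy)/n = 8929.28 − 9678.456 = -749.176
b = Sxy/Sxx = -749.176/10314.692 = -0.072632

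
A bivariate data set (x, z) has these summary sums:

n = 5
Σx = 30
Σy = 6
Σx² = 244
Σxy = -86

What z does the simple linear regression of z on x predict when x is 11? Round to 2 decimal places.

Sxx = Σx² − (Σx)²/n = 244 − 180 = 64
Sxy = Σxy − (Σx)(Σy)/n = -86 − 36 = -122
b = Sxy/Sxx = -122/64 = -1.90625
a = ȳ − b·x̄ = 1.2 − (-1.90625)·6 = 12.6375
ŷ(11) = a + b·11 = 12.6375 + (-1.90625)·11 = -8.33125

-8.33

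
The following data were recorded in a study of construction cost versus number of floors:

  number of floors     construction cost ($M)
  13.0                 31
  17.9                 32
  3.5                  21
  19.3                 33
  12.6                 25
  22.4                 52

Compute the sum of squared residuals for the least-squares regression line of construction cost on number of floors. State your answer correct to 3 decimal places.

n = 6, Σx = 88.7, Σy = 194, Σxy = 3166, Σx² = 1534.67, Σy² = 6844
Sxx = Σx² − (Σx)²/n = 1534.67 − 1311.281667 = 223.388333
Sxy = Σxy − (Σx)(Σy)/n = 3166 − 2867.966667 = 298.033333
Syy = Σy² − (Σy)²/n = 6844 − 6272.666667 = 571.333333
b = Sxy/Sxx = 298.033333/223.388333 = 1.334149
SSE = Syy − b·Sxy = 571.333333 − 1.334149·298.033333 = 173.712444

173.712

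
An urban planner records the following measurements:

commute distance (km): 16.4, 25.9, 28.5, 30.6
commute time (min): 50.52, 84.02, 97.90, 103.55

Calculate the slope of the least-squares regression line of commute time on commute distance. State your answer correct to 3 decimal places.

n = 4, Σx = 101.4, Σy = 335.99, Σxy = 8963.426, Σx² = 2688.38
Sxx = Σx² − (Σx)²/n = 2688.38 − 2570.49 = 117.89
Sxy = Σxy − (Σx)(Σy)/n = 8963.426 − 8517.3465 = 446.0795
b = Sxy/Sxx = 446.0795/117.89 = 3.783862

3.784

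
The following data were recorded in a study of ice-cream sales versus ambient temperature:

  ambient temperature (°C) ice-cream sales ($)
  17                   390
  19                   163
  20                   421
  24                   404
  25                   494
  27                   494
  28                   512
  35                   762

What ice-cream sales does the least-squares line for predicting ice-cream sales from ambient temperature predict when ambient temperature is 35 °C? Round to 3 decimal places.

716.802

n = 8, Σx = 195, Σy = 3640, Σxy = 94537, Σx² = 4989
Sxx = Σx² − (Σx)²/n = 4989 − 4753.125 = 235.875
Sxy = Σxy − (Σx)(Σy)/n = 94537 − 88725 = 5812
b = Sxy/Sxx = 5812/235.875 = 24.640170
a = ȳ − b·x̄ = 455 − 24.640170·24.375 = -145.604134
ŷ(35) = a + b·35 = -145.604134 + 24.640170·35 = 716.801802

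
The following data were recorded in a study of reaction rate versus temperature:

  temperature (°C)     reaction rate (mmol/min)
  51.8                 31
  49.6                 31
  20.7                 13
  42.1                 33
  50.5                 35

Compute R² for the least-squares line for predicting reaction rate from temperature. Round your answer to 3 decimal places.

n = 5, Σx = 214.7, Σy = 143, Σxy = 6569.3, Σx² = 9894.55, Σy² = 4405
Sxx = Σx² − (Σx)²/n = 9894.55 − 9219.218 = 675.332
Sxy = Σxy − (Σx)(Σy)/n = 6569.3 − 6140.42 = 428.88
Syy = Σy² − (Σy)²/n = 4405 − 4089.8 = 315.2
R² = Sxy²/(Sxx·Syy) = (428.88)²/(675.332·315.2) = 0.864108

0.864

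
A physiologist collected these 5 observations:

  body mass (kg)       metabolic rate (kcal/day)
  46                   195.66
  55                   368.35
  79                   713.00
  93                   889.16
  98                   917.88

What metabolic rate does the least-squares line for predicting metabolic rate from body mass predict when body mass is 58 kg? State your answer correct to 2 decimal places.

390.79

n = 5, Σx = 371, Σy = 3084.05, Σxy = 258230.73, Σx² = 29635
Sxx = Σx² − (Σx)²/n = 29635 − 27528.2 = 2106.8
Sxy = Σxy − (Σx)(Σy)/n = 258230.73 − 228836.51 = 29394.22
b = Sxy/Sxx = 29394.22/2106.8 = 13.952069
a = ȳ − b·x̄ = 616.81 − 13.952069·74.2 = -418.433556
ŷ(58) = a + b·58 = -418.433556 + 13.952069·58 = 390.786474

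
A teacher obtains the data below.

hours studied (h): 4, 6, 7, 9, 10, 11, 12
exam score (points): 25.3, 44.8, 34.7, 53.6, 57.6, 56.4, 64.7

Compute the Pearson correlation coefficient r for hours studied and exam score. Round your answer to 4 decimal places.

0.9384

n = 7, Σx = 59, Σy = 337.1, Σxy = 3068.1, Σx² = 547, Σy² = 17408.99
Sxx = Σx² − (Σx)²/n = 547 − 497.285714 = 49.714286
Sxy = Σxy − (Σx)(Σy)/n = 3068.1 − 2841.271429 = 226.828571
Syy = Σy² − (Σy)²/n = 17408.99 − 16233.772857 = 1175.217143
r = Sxy/√(Sxx·Syy) = 226.828571/√(58425.080816) = 226.828571/241.712806 = 0.938422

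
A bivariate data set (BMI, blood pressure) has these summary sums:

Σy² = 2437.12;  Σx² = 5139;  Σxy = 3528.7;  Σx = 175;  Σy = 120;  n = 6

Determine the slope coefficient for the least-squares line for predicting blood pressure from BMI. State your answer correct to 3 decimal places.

0.824

Sxx = Σx² − (Σx)²/n = 5139 − 5104.166667 = 34.833333
Sxy = Σxy − (Σx)(Σy)/n = 3528.7 − 3500 = 28.7
b = Sxy/Sxx = 28.7/34.833333 = 0.823923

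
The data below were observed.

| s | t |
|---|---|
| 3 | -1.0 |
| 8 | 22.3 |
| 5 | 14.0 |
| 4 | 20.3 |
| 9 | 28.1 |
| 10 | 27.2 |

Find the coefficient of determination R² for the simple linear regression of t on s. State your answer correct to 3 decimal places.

0.702

n = 6, Σx = 39, Σy = 110.9, Σxy = 851.5, Σx² = 295, Σy² = 2635.83
Sxx = Σx² − (Σx)²/n = 295 − 253.5 = 41.5
Sxy = Σxy − (Σx)(Σy)/n = 851.5 − 720.85 = 130.65
Syy = Σy² − (Σy)²/n = 2635.83 − 2049.801667 = 586.028333
R² = Sxy²/(Sxx·Syy) = (130.65)²/(41.5·586.028333) = 0.701863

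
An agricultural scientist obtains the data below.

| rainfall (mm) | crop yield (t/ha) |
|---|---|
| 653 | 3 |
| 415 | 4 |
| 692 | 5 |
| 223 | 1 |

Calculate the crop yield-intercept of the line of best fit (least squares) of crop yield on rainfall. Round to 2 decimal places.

0.30

n = 4, Σx = 1983, Σy = 13, Σxy = 7302, Σx² = 1127227
Sxx = Σx² − (Σx)²/n = 1127227 − 983072.25 = 144154.75
Sxy = Σxy − (Σx)(Σy)/n = 7302 − 6444.75 = 857.25
b = Sxy/Sxx = 857.25/144154.75 = 0.005947
a = ȳ − b·x̄ = 3.25 − 0.005947·495.75 = 0.301906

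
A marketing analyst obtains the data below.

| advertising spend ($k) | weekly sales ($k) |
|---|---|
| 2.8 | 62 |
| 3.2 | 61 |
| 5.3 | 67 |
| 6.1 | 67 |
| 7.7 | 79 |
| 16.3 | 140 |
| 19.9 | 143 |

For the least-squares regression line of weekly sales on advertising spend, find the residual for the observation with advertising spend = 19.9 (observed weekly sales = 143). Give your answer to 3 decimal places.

-5.730

n = 7, Σx = 61.3, Σy = 619, Σxy = 6868.6, Σx² = 804.37
Sxx = Σx² − (Σx)²/n = 804.37 − 536.812857 = 267.557143
Sxy = Σxy − (Σx)(Σy)/n = 6868.6 − 5420.671429 = 1447.928571
b = Sxy/Sxx = 1447.928571/267.557143 = 5.411661
a = ȳ − b·x̄ = 88.428571 − 5.411661·8.757143 = 41.037882
ŷ(19.9) = 41.037882 + 5.411661·19.9 = 148.729938
residual = y − ŷ = 143 − 148.729938 = -5.729938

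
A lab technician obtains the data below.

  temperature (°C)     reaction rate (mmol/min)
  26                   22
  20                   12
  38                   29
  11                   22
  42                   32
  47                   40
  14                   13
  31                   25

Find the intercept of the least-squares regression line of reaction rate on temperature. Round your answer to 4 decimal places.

n = 8, Σx = 229, Σy = 195, Σxy = 6337, Σx² = 7771
Sxx = Σx² − (Σx)²/n = 7771 − 6555.125 = 1215.875
Sxy = Σxy − (Σx)(Σy)/n = 6337 − 5581.875 = 755.125
b = Sxy/Sxx = 755.125/1215.875 = 0.621055
a = ȳ − b·x̄ = 24.375 − 0.621055·28.625 = 6.597306

6.5973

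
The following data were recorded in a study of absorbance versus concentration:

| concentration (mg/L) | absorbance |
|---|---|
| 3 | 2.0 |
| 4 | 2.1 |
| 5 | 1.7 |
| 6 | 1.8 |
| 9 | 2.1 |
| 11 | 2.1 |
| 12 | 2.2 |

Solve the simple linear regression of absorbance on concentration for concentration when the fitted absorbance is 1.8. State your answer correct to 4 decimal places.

n = 7, Σx = 50, Σy = 14, Σxy = 102.1, Σx² = 432
Sxx = Σx² − (Σx)²/n = 432 − 357.142857 = 74.857143
Sxy = Σxy − (Σx)(Σy)/n = 102.1 − 100 = 2.1
b = Sxy/Sxx = 2.1/74.857143 = 0.028053
a = ȳ − b·x̄ = 2 − 0.028053·7.142857 = 1.799618
Set a + b·x = 1.8: x = (1.8 − 1.799618) / 0.028053 = 0.013605

0.0136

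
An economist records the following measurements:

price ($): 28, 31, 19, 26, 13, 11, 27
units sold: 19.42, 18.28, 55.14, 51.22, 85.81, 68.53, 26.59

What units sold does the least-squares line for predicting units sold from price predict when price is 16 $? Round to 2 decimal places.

65.06

n = 7, Σx = 155, Σy = 324.99, Σxy = 6077.11, Σx² = 3801
Sxx = Σx² − (Σx)²/n = 3801 − 3432.142857 = 368.857143
Sxy = Σxy − (Σx)(Σy)/n = 6077.11 − 7196.207143 = -1119.097143
b = Sxy/Sxx = -1119.097143/368.857143 = -3.033958
a = ȳ − b·x̄ = 46.427143 − (-3.033958)·22.142857 = 113.607645
ŷ(16) = a + b·16 = 113.607645 + (-3.033958)·16 = 65.064314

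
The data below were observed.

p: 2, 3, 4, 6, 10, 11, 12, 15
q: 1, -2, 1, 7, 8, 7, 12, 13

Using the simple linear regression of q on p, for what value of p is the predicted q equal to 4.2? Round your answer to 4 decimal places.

n = 8, Σx = 63, Σy = 47, Σxy = 538, Σx² = 655
Sxx = Σx² − (Σx)²/n = 655 − 496.125 = 158.875
Sxy = Σxy − (Σx)(Σy)/n = 538 − 370.125 = 167.875
b = Sxy/Sxx = 167.875/158.875 = 1.056648
a = ȳ − b·x̄ = 5.875 − 1.056648·7.875 = -2.446105
Set a + b·x = 4.2: x = (4.2 − (-2.446105)) / 1.056648 = 6.289799

6.2898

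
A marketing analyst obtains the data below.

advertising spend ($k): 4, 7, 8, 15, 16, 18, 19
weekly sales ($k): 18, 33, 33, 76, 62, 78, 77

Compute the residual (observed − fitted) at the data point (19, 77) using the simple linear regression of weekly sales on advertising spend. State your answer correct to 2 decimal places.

-3.93

n = 7, Σx = 87, Σy = 377, Σxy = 5566, Σx² = 1295
Sxx = Σx² − (Σx)²/n = 1295 − 1081.285714 = 213.714286
Sxy = Σxy − (Σx)(Σy)/n = 5566 − 4685.571429 = 880.428571
b = Sxy/Sxx = 880.428571/213.714286 = 4.119652
a = ȳ − b·x̄ = 53.857143 − 4.119652·12.428571 = 2.655749
ŷ(19) = 2.655749 + 4.119652·19 = 80.929144
residual = y − ŷ = 77 − 80.929144 = -3.929144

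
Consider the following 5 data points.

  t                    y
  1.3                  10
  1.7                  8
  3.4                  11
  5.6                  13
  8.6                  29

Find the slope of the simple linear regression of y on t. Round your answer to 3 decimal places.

2.560

n = 5, Σx = 20.6, Σy = 71, Σxy = 386.2, Σx² = 121.46
Sxx = Σx² − (Σx)²/n = 121.46 − 84.872 = 36.588
Sxy = Σxy − (Σx)(Σy)/n = 386.2 − 292.52 = 93.68
b = Sxy/Sxx = 93.68/36.588 = 2.560402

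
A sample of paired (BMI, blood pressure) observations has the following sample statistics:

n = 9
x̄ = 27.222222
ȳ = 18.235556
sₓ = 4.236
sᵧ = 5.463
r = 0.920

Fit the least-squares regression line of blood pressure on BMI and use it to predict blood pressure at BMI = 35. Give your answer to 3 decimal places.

27.464

b = r · sᵧ/sₓ = 0.92 · 5.463/4.236 = 1.186487
a = ȳ − b·x̄ = 18.235556 − 1.186487·27.222222 = -14.063263
ŷ(35) = a + b·35 = -14.063263 + 1.186487·35 = 27.463790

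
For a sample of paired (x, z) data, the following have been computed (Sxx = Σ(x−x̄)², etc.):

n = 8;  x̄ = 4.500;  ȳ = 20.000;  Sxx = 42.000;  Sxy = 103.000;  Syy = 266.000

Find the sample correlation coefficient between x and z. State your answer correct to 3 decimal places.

r = Sxy/√(Sxx·Syy) = 103/√(11172) = 103/105.697682 = 0.974477

0.974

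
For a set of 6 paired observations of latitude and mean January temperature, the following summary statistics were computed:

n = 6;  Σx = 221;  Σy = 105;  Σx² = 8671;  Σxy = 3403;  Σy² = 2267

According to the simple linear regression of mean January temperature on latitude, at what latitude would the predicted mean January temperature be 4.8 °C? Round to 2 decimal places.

51.35

Sxx = Σx² − (Σx)²/n = 8671 − 8140.166667 = 530.833333
Sxy = Σxy − (Σx)(Σy)/n = 3403 − 3867.5 = -464.5
b = Sxy/Sxx = -464.5/530.833333 = -0.875039
a = ȳ − b·x̄ = 17.5 − (-0.875039)·36.833333 = 49.730612
Set a + b·x = 4.8: x = (4.8 − 49.730612) / (-0.875039) = 51.346968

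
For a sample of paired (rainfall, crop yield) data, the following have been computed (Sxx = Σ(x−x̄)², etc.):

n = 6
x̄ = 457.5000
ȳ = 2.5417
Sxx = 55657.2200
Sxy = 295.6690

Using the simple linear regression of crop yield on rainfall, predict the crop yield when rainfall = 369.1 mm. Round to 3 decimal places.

b = Sxy/Sxx = 295.669/55657.22 = 0.005312
a = ȳ − b·x̄ = 2.5417 − 0.005312·457.5 = 0.111313
ŷ(369.1) = a + b·369.1 = 0.111313 + 0.005312·369.1 = 2.072091

2.072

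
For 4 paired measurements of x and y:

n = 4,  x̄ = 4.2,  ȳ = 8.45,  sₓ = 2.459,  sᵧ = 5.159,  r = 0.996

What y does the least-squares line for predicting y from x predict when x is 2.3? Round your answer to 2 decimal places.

4.48

b = r · sᵧ/sₓ = 0.996 · 5.159/2.459 = 2.089615
a = ȳ − b·x̄ = 8.45 − 2.089615·4.2 = -0.326384
ŷ(2.3) = a + b·2.3 = -0.326384 + 2.089615·2.3 = 4.479731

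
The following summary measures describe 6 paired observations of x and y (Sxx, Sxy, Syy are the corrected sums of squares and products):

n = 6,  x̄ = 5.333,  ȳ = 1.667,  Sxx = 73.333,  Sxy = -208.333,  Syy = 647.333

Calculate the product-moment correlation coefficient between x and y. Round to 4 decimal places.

-0.9562

r = Sxy/√(Sxx·Syy) = -208.333/√(47470.870889) = -208.333/217.878110 = -0.956191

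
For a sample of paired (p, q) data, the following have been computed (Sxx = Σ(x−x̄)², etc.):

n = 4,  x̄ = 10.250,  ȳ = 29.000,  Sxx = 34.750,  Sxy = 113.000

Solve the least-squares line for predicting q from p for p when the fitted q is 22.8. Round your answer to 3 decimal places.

8.343

b = Sxy/Sxx = 113/34.75 = 3.251799
a = ȳ − b·x̄ = 29 − 3.251799·10.25 = -4.330935
Set a + b·x = 22.8: x = (22.8 − (-4.330935)) / 3.251799 = 8.343363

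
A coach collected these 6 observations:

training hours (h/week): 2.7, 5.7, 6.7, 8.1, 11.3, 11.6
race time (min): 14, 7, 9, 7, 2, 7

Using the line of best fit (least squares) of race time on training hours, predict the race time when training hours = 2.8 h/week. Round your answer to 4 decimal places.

n = 6, Σx = 46.1, Σy = 46, Σxy = 298.5, Σx² = 412.53
Sxx = Σx² − (Σx)²/n = 412.53 − 354.201667 = 58.328333
Sxy = Σxy − (Σx)(Σy)/n = 298.5 − 353.433333 = -54.933333
b = Sxy/Sxx = -54.933333/58.328333 = -0.941795
a = ȳ − b·x̄ = 7.666667 − (-0.941795)·7.683333 = 14.902792
ŷ(2.8) = a + b·2.8 = 14.902792 + (-0.941795)·2.8 = 12.265766

12.2658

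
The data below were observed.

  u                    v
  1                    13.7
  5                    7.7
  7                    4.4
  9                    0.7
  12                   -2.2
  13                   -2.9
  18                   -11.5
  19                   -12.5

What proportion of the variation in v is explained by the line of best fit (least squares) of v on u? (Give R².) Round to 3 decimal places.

0.995

n = 8, Σx = 84, Σy = -2.6, Σxy = -419.3, Σx² = 1154, Σy² = 568.58
Sxx = Σx² − (Σx)²/n = 1154 − 882 = 272
Sxy = Σxy − (Σx)(Σy)/n = -419.3 − (-27.3) = -392
Syy = Σy² − (Σy)²/n = 568.58 − 0.845 = 567.735
R² = Sxy²/(Sxx·Syy) = (-392)²/(272·567.735) = 0.995079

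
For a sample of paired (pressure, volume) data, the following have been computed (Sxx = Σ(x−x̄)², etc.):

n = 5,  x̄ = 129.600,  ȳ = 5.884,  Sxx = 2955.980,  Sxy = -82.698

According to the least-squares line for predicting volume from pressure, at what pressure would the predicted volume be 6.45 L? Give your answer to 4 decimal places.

b = Sxy/Sxx = -82.698/2955.98 = -0.027977
a = ȳ − b·x̄ = 5.884 − (-0.027977)·129.6 = 9.509756
Set a + b·x = 6.45: x = (6.45 − 9.509756) / (-0.027977) = 109.368741

109.3687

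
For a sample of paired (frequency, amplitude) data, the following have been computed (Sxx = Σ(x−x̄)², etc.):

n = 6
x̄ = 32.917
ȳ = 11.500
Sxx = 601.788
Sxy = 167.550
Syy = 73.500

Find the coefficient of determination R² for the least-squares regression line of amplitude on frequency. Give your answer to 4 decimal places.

R² = Sxy²/(Sxx·Syy) = (167.55)²/(601.788·73.5) = 0.634685

0.6347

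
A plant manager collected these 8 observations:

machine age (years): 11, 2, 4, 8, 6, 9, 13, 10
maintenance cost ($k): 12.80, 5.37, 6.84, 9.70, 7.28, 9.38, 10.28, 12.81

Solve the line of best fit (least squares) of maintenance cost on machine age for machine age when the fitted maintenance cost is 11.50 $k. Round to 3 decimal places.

11.344

n = 8, Σx = 63, Σy = 74.46, Σxy = 646.34, Σx² = 591
Sxx = Σx² − (Σx)²/n = 591 − 496.125 = 94.875
Sxy = Σxy − (Σx)(Σy)/n = 646.34 − 586.3725 = 59.9675
b = Sxy/Sxx = 59.9675/94.875 = 0.632069
a = ȳ − b·x̄ = 9.3075 − 0.632069·7.875 = 4.329960
Set a + b·x = 11.50: x = (11.50 − 4.329960) / 0.632069 = 11.343770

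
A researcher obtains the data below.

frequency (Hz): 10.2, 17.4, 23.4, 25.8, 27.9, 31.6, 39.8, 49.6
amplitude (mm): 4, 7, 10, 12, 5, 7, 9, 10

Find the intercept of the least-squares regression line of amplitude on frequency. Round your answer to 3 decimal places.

4.965

n = 8, Σx = 225.7, Σy = 64, Σxy = 1921.1, Σx² = 7441.17
Sxx = Σx² − (Σx)²/n = 7441.17 − 6367.56125 = 1073.60875
Sxy = Σxy − (Σx)(Σy)/n = 1921.1 − 1805.6 = 115.5
b = Sxy/Sxx = 115.5/1073.60875 = 0.107581
a = ȳ − b·x̄ = 8 − 0.107581·28.2125 = 4.964868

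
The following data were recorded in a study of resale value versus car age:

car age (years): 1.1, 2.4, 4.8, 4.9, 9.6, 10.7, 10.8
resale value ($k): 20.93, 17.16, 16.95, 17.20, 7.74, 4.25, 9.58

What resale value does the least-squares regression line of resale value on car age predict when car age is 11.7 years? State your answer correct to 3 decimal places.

5.612

n = 7, Σx = 44.3, Σy = 93.81, Σxy = 453.09, Σx² = 377.31
Sxx = Σx² − (Σx)²/n = 377.31 − 280.355714 = 96.954286
Sxy = Σxy − (Σx)(Σy)/n = 453.09 − 593.683286 = -140.593286
b = Sxy/Sxx = -140.593286/96.954286 = -1.450099
a = ȳ − b·x̄ = 13.401429 − (-1.450099)·6.328571 = 22.578482
ŷ(11.7) = a + b·11.7 = 22.578482 + (-1.450099)·11.7 = 5.612327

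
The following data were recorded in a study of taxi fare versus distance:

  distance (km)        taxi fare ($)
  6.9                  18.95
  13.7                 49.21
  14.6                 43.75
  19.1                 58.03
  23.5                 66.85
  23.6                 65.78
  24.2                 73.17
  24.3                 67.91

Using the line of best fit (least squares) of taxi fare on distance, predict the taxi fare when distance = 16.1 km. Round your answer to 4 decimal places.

n = 8, Σx = 149.9, Σy = 443.65, Σxy = 9096.365, Σx² = 3098.61
Sxx = Σx² − (Σx)²/n = 3098.61 − 2808.75125 = 289.85875
Sxy = Σxy − (Σx)(Σy)/n = 9096.365 − 8312.891875 = 783.473125
b = Sxy/Sxx = 783.473125/289.85875 = 2.702948
a = ȳ − b·x̄ = 55.45625 − 2.702948·18.7375 = 4.809762
ŷ(16.1) = a + b·16.1 = 4.809762 + 2.702948·16.1 = 48.327225

48.3272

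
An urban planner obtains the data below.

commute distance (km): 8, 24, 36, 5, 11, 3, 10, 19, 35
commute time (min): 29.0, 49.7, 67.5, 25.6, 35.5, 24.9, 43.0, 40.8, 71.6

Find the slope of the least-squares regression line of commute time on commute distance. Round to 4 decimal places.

n = 9, Σx = 151, Σy = 387.6, Σxy = 8159.2, Σx² = 3777
Sxx = Σx² − (Σx)²/n = 3777 − 2533.444444 = 1243.555556
Sxy = Σxy − (Σx)(Σy)/n = 8159.2 − 6503.066667 = 1656.133333
b = Sxy/Sxx = 1656.133333/1243.555556 = 1.331773

1.3318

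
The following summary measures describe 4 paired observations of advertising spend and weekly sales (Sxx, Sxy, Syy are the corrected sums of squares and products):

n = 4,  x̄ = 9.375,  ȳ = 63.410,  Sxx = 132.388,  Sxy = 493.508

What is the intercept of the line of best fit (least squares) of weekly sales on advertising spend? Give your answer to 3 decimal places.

28.462

b = Sxy/Sxx = 493.508/132.388 = 3.727740
a = ȳ − b·x̄ = 63.41 − 3.727740·9.375 = 28.462441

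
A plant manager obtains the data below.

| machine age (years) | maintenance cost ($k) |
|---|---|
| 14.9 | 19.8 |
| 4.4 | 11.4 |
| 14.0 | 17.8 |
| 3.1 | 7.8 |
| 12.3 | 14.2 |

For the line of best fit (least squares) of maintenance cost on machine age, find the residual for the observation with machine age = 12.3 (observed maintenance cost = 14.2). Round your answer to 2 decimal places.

-2.10

n = 5, Σx = 48.7, Σy = 71, Σxy = 793.22, Σx² = 598.27
Sxx = Σx² − (Σx)²/n = 598.27 − 474.338 = 123.932
Sxy = Σxy − (Σx)(Σy)/n = 793.22 − 691.54 = 101.68
b = Sxy/Sxx = 101.68/123.932 = 0.820450
a = ȳ − b·x̄ = 14.2 − 0.820450·9.74 = 6.208818
ŷ(12.3) = 6.208818 + 0.820450·12.3 = 16.300352
residual = y − ŷ = 14.2 − 16.300352 = -2.100352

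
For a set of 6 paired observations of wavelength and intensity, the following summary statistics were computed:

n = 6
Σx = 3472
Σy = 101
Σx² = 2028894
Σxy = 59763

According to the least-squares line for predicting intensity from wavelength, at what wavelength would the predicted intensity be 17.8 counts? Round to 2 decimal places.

593.17

Sxx = Σx² − (Σx)²/n = 2028894 − 2009130.666667 = 19763.333333
Sxy = Σxy − (Σx)(Σy)/n = 59763 − 58445.333333 = 1317.666667
b = Sxy/Sxx = 1317.666667/19763.333333 = 0.066672
a = ȳ − b·x̄ = 16.833333 − 0.066672·578.666667 = -21.747698
Set a + b·x = 17.8: x = (17.8 − (-21.747698)) / 0.066672 = 593.165444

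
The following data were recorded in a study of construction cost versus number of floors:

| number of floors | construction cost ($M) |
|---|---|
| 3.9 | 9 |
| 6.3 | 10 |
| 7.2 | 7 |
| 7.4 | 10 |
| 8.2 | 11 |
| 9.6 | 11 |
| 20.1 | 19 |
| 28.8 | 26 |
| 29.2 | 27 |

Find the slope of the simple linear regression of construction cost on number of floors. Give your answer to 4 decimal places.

n = 9, Σx = 120.7, Σy = 130, Σxy = 2337.4, Σx² = 2406.99
Sxx = Σx² − (Σx)²/n = 2406.99 − 1618.721111 = 788.268889
Sxy = Σxy − (Σx)(Σy)/n = 2337.4 − 1743.444444 = 593.955556
b = Sxy/Sxx = 593.955556/788.268889 = 0.753494

0.7535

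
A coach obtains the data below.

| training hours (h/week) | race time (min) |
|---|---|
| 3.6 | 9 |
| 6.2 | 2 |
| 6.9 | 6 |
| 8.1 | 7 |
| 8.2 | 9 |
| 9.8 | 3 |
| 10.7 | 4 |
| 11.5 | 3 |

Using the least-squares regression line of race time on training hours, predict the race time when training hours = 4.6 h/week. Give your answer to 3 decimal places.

7.343

n = 8, Σx = 65, Σy = 43, Σxy = 323.4, Σx² = 574.64
Sxx = Σx² − (Σx)²/n = 574.64 − 528.125 = 46.515
Sxy = Σxy − (Σx)(Σy)/n = 323.4 − 349.375 = -25.975
b = Sxy/Sxx = -25.975/46.515 = -0.558422
a = ȳ − b·x̄ = 5.375 − (-0.558422)·8.125 = 9.912179
ŷ(4.6) = a + b·4.6 = 9.912179 + (-0.558422)·4.6 = 7.343438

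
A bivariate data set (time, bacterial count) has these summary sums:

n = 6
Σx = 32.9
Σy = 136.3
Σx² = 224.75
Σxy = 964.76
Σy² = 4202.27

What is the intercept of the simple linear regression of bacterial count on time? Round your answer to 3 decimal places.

Sxx = Σx² − (Σx)²/n = 224.75 − 180.401667 = 44.348333
Sxy = Σxy − (Σx)(Σy)/n = 964.76 − 747.378333 = 217.381667
b = Sxy/Sxx = 217.381667/44.348333 = 4.901687
a = ȳ − b·x̄ = 22.716667 − 4.901687·5.483333 = -4.160919

-4.161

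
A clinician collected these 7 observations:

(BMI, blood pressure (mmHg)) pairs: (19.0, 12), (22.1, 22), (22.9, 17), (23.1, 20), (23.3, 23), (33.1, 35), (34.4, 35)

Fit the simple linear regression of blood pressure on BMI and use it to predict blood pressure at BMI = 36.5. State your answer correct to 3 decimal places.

n = 7, Σx = 177.9, Σy = 164, Σxy = 4463.9, Σx² = 4729.29
Sxx = Σx² − (Σx)²/n = 4729.29 − 4521.201429 = 208.088571
Sxy = Σxy − (Σx)(Σy)/n = 4463.9 − 4167.942857 = 295.957143
b = Sxy/Sxx = 295.957143/208.088571 = 1.422265
a = ȳ − b·x̄ = 23.428571 − 1.422265·25.414286 = -12.717284
ŷ(36.5) = a + b·36.5 = -12.717284 + 1.422265·36.5 = 39.195398

39.195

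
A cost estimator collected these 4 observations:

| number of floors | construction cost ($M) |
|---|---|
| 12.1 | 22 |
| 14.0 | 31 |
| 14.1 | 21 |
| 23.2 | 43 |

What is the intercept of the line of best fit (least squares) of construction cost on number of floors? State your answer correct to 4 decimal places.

n = 4, Σx = 63.4, Σy = 117, Σxy = 1993.9, Σx² = 1079.46
Sxx = Σx² − (Σx)²/n = 1079.46 − 1004.89 = 74.57
Sxy = Σxy − (Σx)(Σy)/n = 1993.9 − 1854.45 = 139.45
b = Sxy/Sxx = 139.45/74.57 = 1.870055
a = ȳ − b·x̄ = 29.25 − 1.870055·15.85 = -0.390371

-0.3904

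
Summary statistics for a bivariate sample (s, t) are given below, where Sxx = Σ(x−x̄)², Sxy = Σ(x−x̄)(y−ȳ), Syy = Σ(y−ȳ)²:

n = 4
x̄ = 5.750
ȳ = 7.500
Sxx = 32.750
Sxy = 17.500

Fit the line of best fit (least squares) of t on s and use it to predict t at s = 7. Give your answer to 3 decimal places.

8.168

b = Sxy/Sxx = 17.5/32.75 = 0.534351
a = ȳ − b·x̄ = 7.5 − 0.534351·5.75 = 4.427481
ŷ(7) = a + b·7 = 4.427481 + 0.534351·7 = 8.167939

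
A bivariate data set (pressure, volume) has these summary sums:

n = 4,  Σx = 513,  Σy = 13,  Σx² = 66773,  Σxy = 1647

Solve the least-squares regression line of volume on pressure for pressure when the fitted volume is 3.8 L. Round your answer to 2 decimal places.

101.61

Sxx = Σx² − (Σx)²/n = 66773 − 65792.25 = 980.75
Sxy = Σxy − (Σx)(Σy)/n = 1647 − 1667.25 = -20.25
b = Sxy/Sxx = -20.25/980.75 = -0.020647
a = ȳ − b·x̄ = 3.25 − (-0.020647)·128.25 = 5.898037
Set a + b·x = 3.8: x = (3.8 − 5.898037) / (-0.020647) = 101.612346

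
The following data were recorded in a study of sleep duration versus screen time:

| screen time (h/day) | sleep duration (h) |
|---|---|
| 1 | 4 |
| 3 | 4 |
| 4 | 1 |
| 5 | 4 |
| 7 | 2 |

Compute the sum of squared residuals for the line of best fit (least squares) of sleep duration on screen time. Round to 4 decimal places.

n = 5, Σx = 20, Σy = 15, Σxy = 54, Σx² = 100, Σy² = 53
Sxx = Σx² − (Σx)²/n = 100 − 80 = 20
Sxy = Σxy − (Σx)(Σy)/n = 54 − 60 = -6
Syy = Σy² − (Σy)²/n = 53 − 45 = 8
b = Sxy/Sxx = -6/20 = -0.3
SSE = Syy − b·Sxy = 8 − (-0.3)·(-6) = 6.2

6.2000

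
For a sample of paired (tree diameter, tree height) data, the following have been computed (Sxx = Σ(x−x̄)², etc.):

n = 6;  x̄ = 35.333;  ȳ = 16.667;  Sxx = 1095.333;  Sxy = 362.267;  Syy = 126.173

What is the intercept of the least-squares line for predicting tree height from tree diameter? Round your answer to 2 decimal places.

4.98

b = Sxy/Sxx = 362.267/1095.333 = 0.330737
a = ȳ − b·x̄ = 16.667 − 0.330737·35.333 = 4.981074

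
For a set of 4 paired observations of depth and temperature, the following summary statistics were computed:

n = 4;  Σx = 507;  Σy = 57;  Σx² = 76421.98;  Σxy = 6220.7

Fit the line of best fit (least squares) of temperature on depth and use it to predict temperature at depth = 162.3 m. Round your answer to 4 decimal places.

Sxx = Σx² − (Σx)²/n = 76421.98 − 64262.25 = 12159.73
Sxy = Σxy − (Σx)(Σy)/n = 6220.7 − 7224.75 = -1004.05
b = Sxy/Sxx = -1004.05/12159.73 = -0.082572
a = ȳ − b·x̄ = 14.25 − (-0.082572)·126.75 = 24.715967
ŷ(162.3) = a + b·162.3 = 24.715967 + (-0.082572)·162.3 = 11.314575

11.3146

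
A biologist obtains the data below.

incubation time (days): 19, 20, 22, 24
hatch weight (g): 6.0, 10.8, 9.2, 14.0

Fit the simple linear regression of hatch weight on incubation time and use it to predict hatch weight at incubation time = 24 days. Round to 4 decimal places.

13.4305

n = 4, Σx = 85, Σy = 40, Σxy = 868.4, Σx² = 1821
Sxx = Σx² − (Σx)²/n = 1821 − 1806.25 = 14.75
Sxy = Σxy − (Σx)(Σy)/n = 868.4 − 850 = 18.4
b = Sxy/Sxx = 18.4/14.75 = 1.247458
a = ȳ − b·x̄ = 10 − 1.247458·21.25 = -16.508475
ŷ(24) = a + b·24 = -16.508475 + 1.247458·24 = 13.430508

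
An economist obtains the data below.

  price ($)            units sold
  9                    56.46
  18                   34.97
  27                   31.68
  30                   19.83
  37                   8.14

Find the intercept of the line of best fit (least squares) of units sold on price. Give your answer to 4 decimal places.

69.3140

n = 5, Σx = 121, Σy = 151.08, Σxy = 2889.04, Σx² = 3403
Sxx = Σx² − (Σx)²/n = 3403 − 2928.2 = 474.8
Sxy = Σxy − (Σx)(Σy)/n = 2889.04 − 3656.136 = -767.096
b = Sxy/Sxx = -767.096/474.8 = -1.615619
a = ȳ − b·x̄ = 30.216 − (-1.615619)·24.2 = 69.313985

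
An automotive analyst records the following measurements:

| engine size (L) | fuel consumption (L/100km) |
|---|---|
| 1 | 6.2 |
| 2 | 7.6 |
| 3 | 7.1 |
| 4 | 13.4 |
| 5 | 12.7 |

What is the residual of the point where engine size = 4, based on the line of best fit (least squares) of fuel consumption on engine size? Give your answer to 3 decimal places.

2.120

n = 5, Σx = 15, Σy = 47, Σxy = 159.8, Σx² = 55
Sxx = Σx² − (Σx)²/n = 55 − 45 = 10
Sxy = Σxy − (Σx)(Σy)/n = 159.8 − 141 = 18.8
b = Sxy/Sxx = 18.8/10 = 1.88
a = ȳ − b·x̄ = 9.4 − 1.88·3 = 3.76
ŷ(4) = 3.76 + 1.88·4 = 11.28
residual = y − ŷ = 13.4 − 11.28 = 2.12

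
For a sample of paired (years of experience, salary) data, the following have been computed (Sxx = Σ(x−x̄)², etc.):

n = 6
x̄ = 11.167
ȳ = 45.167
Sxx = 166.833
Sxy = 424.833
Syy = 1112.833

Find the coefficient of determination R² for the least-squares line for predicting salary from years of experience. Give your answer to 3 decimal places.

0.972

R² = Sxy²/(Sxx·Syy) = (424.833)²/(166.833·1112.833) = 0.972130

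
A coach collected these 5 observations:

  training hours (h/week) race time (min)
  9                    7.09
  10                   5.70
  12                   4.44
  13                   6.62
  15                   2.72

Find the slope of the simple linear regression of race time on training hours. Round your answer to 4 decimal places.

-0.5516

n = 5, Σx = 59, Σy = 26.57, Σxy = 300.95, Σx² = 719
Sxx = Σx² − (Σx)²/n = 719 − 696.2 = 22.8
Sxy = Σxy − (Σx)(Σy)/n = 300.95 − 313.526 = -12.576
b = Sxy/Sxx = -12.576/22.8 = -0.551579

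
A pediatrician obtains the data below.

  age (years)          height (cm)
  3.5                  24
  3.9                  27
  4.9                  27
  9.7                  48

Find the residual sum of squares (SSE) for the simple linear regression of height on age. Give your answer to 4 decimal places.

7.6954

n = 4, Σx = 22, Σy = 126, Σxy = 787.2, Σx² = 145.56, Σy² = 4338
Sxx = Σx² − (Σx)²/n = 145.56 − 121 = 24.56
Sxy = Σxy − (Σx)(Σy)/n = 787.2 − 693 = 94.2
Syy = Σy² − (Σy)²/n = 4338 − 3969 = 369
b = Sxy/Sxx = 94.2/24.56 = 3.835505
SSE = Syy − b·Sxy = 369 − 3.835505·94.2 = 7.695440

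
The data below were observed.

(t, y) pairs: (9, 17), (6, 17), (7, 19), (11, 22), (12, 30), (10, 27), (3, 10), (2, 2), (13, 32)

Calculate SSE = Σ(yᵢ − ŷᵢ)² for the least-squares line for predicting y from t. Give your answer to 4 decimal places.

78.3199

n = 9, Σx = 73, Σy = 176, Σxy = 1710, Σx² = 713, Σy² = 4180
Sxx = Σx² − (Σx)²/n = 713 − 592.111111 = 120.888889
Sxy = Σxy − (Σx)(Σy)/n = 1710 − 1427.555556 = 282.444444
Syy = Σy² − (Σy)²/n = 4180 − 3441.777778 = 738.222222
b = Sxy/Sxx = 282.444444/120.888889 = 2.336397
SSE = Syy − b·Sxy = 738.222222 − 2.336397·282.444444 = 78.319853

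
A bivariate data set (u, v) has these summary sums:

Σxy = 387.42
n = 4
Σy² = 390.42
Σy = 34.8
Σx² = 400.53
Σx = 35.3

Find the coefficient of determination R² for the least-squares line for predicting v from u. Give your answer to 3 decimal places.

0.827

Sxx = Σx² − (Σx)²/n = 400.53 − 311.5225 = 89.0075
Sxy = Σxy − (Σx)(Σy)/n = 387.42 − 307.11 = 80.31
Syy = Σy² − (Σy)²/n = 390.42 − 302.76 = 87.66
R² = Sxy²/(Sxx·Syy) = (80.31)²/(89.0075·87.66) = 0.826630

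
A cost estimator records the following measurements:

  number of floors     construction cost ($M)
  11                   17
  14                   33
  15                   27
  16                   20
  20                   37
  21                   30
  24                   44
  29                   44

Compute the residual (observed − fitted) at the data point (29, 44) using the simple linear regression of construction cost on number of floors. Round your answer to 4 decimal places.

n = 8, Σx = 150, Σy = 252, Σxy = 5076, Σx² = 3056
Sxx = Σx² − (Σx)²/n = 3056 − 2812.5 = 243.5
Sxy = Σxy − (Σx)(Σy)/n = 5076 − 4725 = 351
b = Sxy/Sxx = 351/243.5 = 1.441478
a = ȳ − b·x̄ = 31.5 − 1.441478·18.75 = 4.472279
ŷ(29) = 4.472279 + 1.441478·29 = 46.275154
residual = y − ŷ = 44 − 46.275154 = -2.275154

-2.2752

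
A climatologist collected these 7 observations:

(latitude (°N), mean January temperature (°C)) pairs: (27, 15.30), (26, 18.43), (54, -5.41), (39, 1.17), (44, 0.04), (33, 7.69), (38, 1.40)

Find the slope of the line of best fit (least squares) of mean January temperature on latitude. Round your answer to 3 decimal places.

n = 7, Σx = 261, Σy = 38.62, Σxy = 954.5, Σx² = 10311
Sxx = Σx² − (Σx)²/n = 10311 − 9731.571429 = 579.428571
Sxy = Σxy − (Σx)(Σy)/n = 954.5 − 1439.974286 = -485.474286
b = Sxy/Sxx = -485.474286/579.428571 = -0.837850

-0.838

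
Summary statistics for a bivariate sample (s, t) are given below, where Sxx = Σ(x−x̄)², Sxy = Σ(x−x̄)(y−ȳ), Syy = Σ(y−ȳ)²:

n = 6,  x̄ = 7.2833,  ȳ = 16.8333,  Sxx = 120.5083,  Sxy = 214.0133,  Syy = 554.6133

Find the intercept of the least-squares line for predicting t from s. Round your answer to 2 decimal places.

3.90

b = Sxy/Sxx = 214.0133/120.5083 = 1.775922
a = ȳ − b·x̄ = 16.8333 − 1.775922·7.2833 = 3.898730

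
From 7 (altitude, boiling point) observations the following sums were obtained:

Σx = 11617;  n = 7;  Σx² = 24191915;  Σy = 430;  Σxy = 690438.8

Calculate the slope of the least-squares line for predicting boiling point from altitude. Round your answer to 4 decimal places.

-0.0047

Sxx = Σx² − (Σx)²/n = 24191915 − 19279241.285714 = 4912673.714286
Sxy = Σxy − (Σx)(Σy)/n = 690438.8 − 713615.714286 = -23176.914286
b = Sxy/Sxx = -23176.914286/4912673.714286 = -0.004718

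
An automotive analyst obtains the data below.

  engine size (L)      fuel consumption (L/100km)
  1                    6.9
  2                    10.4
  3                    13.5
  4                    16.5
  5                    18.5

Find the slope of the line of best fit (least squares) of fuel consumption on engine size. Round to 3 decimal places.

n = 5, Σx = 15, Σy = 65.8, Σxy = 226.7, Σx² = 55
Sxx = Σx² − (Σx)²/n = 55 − 45 = 10
Sxy = Σxy − (Σx)(Σy)/n = 226.7 − 197.4 = 29.3
b = Sxy/Sxx = 29.3/10 = 2.93

2.930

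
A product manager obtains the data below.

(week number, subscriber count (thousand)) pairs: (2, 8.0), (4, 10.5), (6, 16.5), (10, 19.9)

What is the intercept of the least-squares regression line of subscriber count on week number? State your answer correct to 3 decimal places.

n = 4, Σx = 22, Σy = 54.9, Σxy = 356, Σx² = 156
Sxx = Σx² − (Σx)²/n = 156 − 121 = 35
Sxy = Σxy − (Σx)(Σy)/n = 356 − 301.95 = 54.05
b = Sxy/Sxx = 54.05/35 = 1.544286
a = ȳ − b·x̄ = 13.725 − 1.544286·5.5 = 5.231429

5.231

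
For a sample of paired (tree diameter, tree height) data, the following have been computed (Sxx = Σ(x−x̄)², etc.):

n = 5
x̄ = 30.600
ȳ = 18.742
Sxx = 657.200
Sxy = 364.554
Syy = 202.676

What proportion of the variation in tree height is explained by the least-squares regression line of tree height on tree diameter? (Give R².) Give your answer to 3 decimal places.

0.998

R² = Sxy²/(Sxx·Syy) = (364.554)²/(657.2·202.676) = 0.997755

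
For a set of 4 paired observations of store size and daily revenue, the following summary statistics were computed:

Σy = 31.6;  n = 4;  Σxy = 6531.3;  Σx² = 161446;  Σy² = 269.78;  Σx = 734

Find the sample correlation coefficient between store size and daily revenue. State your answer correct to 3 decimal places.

Sxx = Σx² − (Σx)²/n = 161446 − 134689 = 26757
Sxy = Σxy − (Σx)(Σy)/n = 6531.3 − 5798.6 = 732.7
Syy = Σy² − (Σy)²/n = 269.78 − 249.64 = 20.14
r = Sxy/√(Sxx·Syy) = 732.7/√(538885.98) = 732.7/734.088537 = 0.998108

0.998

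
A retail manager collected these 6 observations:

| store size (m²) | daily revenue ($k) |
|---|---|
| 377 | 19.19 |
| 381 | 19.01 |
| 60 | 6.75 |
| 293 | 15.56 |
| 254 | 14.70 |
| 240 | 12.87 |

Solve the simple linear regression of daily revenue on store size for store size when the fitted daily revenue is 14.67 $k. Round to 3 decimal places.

n = 6, Σx = 1605, Σy = 88.08, Σxy = 26264.12, Σx² = 498855
Sxx = Σx² − (Σx)²/n = 498855 − 429337.5 = 69517.5
Sxy = Σxy − (Σx)(Σy)/n = 26264.12 − 23561.4 = 2702.72
b = Sxy/Sxx = 2702.72/69517.5 = 0.038878
a = ȳ − b·x̄ = 14.68 − 0.038878·267.5 = 4.280063
Set a + b·x = 14.67: x = (14.67 − 4.280063) / 0.038878 = 267.242787

267.243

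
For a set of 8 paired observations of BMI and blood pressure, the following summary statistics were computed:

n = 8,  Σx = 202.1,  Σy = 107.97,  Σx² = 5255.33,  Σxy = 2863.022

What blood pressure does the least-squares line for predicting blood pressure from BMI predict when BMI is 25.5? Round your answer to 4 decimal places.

Sxx = Σx² − (Σx)²/n = 5255.33 − 5105.55125 = 149.77875
Sxy = Σxy − (Σx)(Σy)/n = 2863.022 − 2727.592125 = 135.429875
b = Sxy/Sxx = 135.429875/149.77875 = 0.904200
a = ȳ − b·x̄ = 13.49625 − 0.904200·25.2625 = -9.346091
ŷ(25.5) = a + b·25.5 = -9.346091 + 0.904200·25.5 = 13.710997

13.7110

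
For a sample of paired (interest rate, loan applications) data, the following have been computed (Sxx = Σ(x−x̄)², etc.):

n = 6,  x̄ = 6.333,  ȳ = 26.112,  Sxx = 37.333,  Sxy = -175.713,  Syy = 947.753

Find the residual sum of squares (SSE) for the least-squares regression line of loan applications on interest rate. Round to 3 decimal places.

120.735

b = Sxy/Sxx = -175.713/37.333 = -4.706640
SSE = Syy − b·Sxy = 947.753 − (-4.706640)·(-175.713) = 120.735124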